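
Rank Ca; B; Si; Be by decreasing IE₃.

The third ionization energy removes an electron from the +2 ion. For each element: Ca²⁺ is the bare [Ar] core; B²⁺ still has 1 valence electron; Si²⁺ still has 2 valence electrons; Be²⁺ is the bare [He] core.
Breaking into a closed-shell core is much more expensive than removing a leftover valence electron — Ca and Be have the largest IE_3 here.
Valence configurations: B²⁺ [He]2s¹, Si²⁺ [Ne]3s².
Tabulated IE_3 (kJ/mol): Ca 4912, B 3660, Si 3232, Be 14849.
Putting it together, IE_3: Si < B < Ca < Be.

Be > Ca > B > Si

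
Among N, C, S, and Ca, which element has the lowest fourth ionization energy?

Consider each +3 ion: N³⁺ still has 2 valence electrons; C³⁺ still has 1 valence electron; S³⁺ still has 3 valence electrons; Ca³⁺ is already 1 electron into the core.
Usually core removal costs more than valence removal, but here the competition is close: a tightly held n=2 valence electron can cost more to remove than an n=3 core electron, so the actual values have to decide it.
Valence configurations: N³⁺ [He]2s², C³⁺ [He]2s¹, S³⁺ [Ne]3s²3p¹.
Tabulated IE_4 (kJ/mol): N 7475, C 6223, S 4556, Ca 6491.
Putting it together, IE_4: S < C < Ca < N.

S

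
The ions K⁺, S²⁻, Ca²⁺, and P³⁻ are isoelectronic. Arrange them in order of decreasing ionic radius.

P³⁻ > S²⁻ > K⁺ > Ca²⁺

All of these have 18 electrons, so size is governed by nuclear charge alone: the more protons, the stronger the pull on the same electron cloud, and the smaller the ion.
Nuclear charges: Ca²⁺ (Z=20), K⁺ (Z=19), S²⁻ (Z=16), P³⁻ (Z=15).
Largest to smallest: P³⁻ > S²⁻ > K⁺ > Ca²⁺.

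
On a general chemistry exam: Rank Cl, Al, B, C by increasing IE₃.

Al, B, Cl, C

After 2 electrons have been removed, what remains? Cl²⁺ still has 5 valence electrons; Al²⁺ still has 1 valence electron; B²⁺ still has 1 valence electron; C²⁺ still has 2 valence electrons.
All are still removing valence electrons, so compare the +2 ions as you would atoms: IE_3 generally rises across a period (higher Z_eff) and falls down a group (larger shell), subject to the usual subshell exceptions.
Valence configurations: Cl²⁺ [Ne]3s²3p³, Al²⁺ [Ne]3s¹, B²⁺ [He]2s¹, C²⁺ [He]2s².
Tabulated IE_3 (kJ/mol): Cl 3822, Al 2745, B 3660, C 4620.
Putting it together, IE_3: Al < B < Cl < C.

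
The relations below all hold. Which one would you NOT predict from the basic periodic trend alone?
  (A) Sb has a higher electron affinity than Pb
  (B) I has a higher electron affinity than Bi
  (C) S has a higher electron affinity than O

(C)

The general trend: electron affinity increases across a period and decreases down a group.
(A) Sb (period 5, group 15) vs Pb (period 6, group 14): the stated order agrees with the simple trend.
(B) I (period 5, group 17) vs Bi (period 6, group 15): the stated order agrees with the simple trend.
(C) S (period 3, group 16) vs O (period 2, group 16): the stated order contradicts the simple trend.
The exception is (C): the compact 2p subshell of O repels the added electron more than S's larger 3p does.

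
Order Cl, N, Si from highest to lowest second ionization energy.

After 1 electron has been removed, what remains? Cl⁺ still has 6 valence electrons; N⁺ still has 4 valence electrons; Si⁺ still has 3 valence electrons.
All are still removing valence electrons, so compare the +1 ions as you would atoms: IE_2 generally rises across a period (higher Z_eff) and falls down a group (larger shell), subject to the usual subshell exceptions.
Valence configurations: Cl⁺ [Ne]3s²3p⁴, N⁺ [He]2s²2p², Si⁺ [Ne]3s²3p¹.
Approximate IE_2 values (kJ/mol): Cl 2298, N 2856, Si 1577.
Putting it together, IE_2: Si < Cl < N.

N, Cl, Si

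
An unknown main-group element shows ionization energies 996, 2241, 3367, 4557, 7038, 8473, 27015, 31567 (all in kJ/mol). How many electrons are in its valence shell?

Look for the largest jump between consecutive ionization energies: IE7/IE6 ≈ 3.2, far larger than any earlier ratio.
That jump marks the point where a core electron is being removed. So the atom has 6 valence electrons.

6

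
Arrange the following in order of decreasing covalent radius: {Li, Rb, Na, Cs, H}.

Radius decreases left→right (rising Z_eff, same n) and increases top→bottom (higher n).
All are in group 1, so atomic radius increases down the group.
So from largest to smallest: Cs > Rb > Na > Li > H.

Cs > Rb > Na > Li > H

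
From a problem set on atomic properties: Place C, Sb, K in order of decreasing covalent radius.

K > Sb > C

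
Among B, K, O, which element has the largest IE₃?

O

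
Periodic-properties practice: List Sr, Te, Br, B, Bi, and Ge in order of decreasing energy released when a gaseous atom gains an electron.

B is in period 2, group 13; Ge is in period 4, group 14; Br is in period 4, group 17; Sr is in period 5, group 2; Te is in period 5, group 16; Bi is in period 6, group 15.
EA tends to increase across a period and decrease down a group, though the pattern is less regular than for IE or radius.
Neither a single period nor a single group — weigh both effects.
B > Sr: relative to Sr, both the across-period and down-group shifts push B's electron affinity up.
Bi > B: period and group pull opposite ways; the across-period shift dominates (91 vs 27 kJ/mol).
Ge > Bi: the two effects oppose for this pair; the down-group effect wins (119 vs 91 kJ/mol).
Te > Ge: the two effects oppose for this pair; the across-period effect wins (190 vs 119 kJ/mol).
Br > Te: relative to Te, both the across-period and down-group shifts push Br's electron affinity up.
For reference (kJ/mol): B 27, Ge 119, Br 325, Sr 5, Te 190, Bi 91.
So from highest to lowest: Br > Te > Ge > Bi > B > Sr.

Br > Te > Ge > Bi > B > Sr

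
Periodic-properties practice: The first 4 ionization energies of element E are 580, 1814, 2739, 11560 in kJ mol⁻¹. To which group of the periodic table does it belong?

Look for the largest jump between consecutive ionization energies: IE4/IE3 ≈ 4.2, far larger than any earlier ratio.
That jump marks the point where a core electron is being removed. So the atom has 3 valence electrons.
A main-group element with 3 valence electrons is in group 13.

Group 13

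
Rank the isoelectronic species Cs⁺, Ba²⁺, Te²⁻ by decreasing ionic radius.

All of these have 54 electrons, so size is governed by nuclear charge alone: the more protons, the stronger the pull on the same electron cloud, and the smaller the ion.
Nuclear charges: Ba²⁺ (Z=56), Cs⁺ (Z=55), Te²⁻ (Z=52).
Largest to smallest: Te²⁻ > Cs⁺ > Ba²⁺.

Te²⁻ > Cs⁺ > Ba²⁺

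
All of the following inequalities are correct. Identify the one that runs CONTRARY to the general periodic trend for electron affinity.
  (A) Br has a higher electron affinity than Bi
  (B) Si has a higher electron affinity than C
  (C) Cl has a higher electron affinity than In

The general trend: electron affinity increases across a period and decreases down a group.
(A) Br (period 4, group 17) vs Bi (period 6, group 15): the stated order agrees with the simple trend.
(B) Si (period 3, group 14) vs C (period 2, group 14): the stated order contradicts the simple trend.
(C) Cl (period 3, group 17) vs In (period 5, group 13): the stated order agrees with the simple trend.
The exception is (B): Si's larger, more diffuse 3p orbitals accept an added electron slightly more readily than C's compact 2p.

(B)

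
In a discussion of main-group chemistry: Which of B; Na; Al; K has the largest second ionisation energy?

After 1 electron has been removed, what remains? B⁺ still has 2 valence electrons; Na⁺ is the bare [Ne] core; Al⁺ still has 2 valence electrons; K⁺ is the bare [Ar] core.
Breaking into a closed-shell core is much more expensive than removing a leftover valence electron — K and Na have the largest IE_2 here.
Valence configurations: B⁺ [He]2s², Al⁺ [Ne]3s².
Approximate IE_2 values (kJ/mol): B 2427, Na 4562, Al 1817, K 3052.
Hence IE_2: Al < B < K < Na.

Na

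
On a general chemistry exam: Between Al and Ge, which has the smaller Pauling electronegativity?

Al is in period 3, group 13; Ge is in period 4, group 14.
Atoms toward the upper right of the periodic table pull bonding electrons most strongly.
These span different periods and groups, so the two trends combine.
Ge > Al: period and group pull opposite ways; the across-period shift dominates (2.01 vs 1.61).
Approximate values (Pauling): Al 1.61, Ge 2.01.
So Al has the smaller Pauling electronegativity (Al < Ge).

Al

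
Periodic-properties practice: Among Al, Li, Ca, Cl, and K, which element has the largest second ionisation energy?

Li

After 1 electron has been removed, what remains? Al⁺ still has 2 valence electrons; Li⁺ is the bare [He] core; Ca⁺ still has 1 valence electron; Cl⁺ still has 6 valence electrons; K⁺ is the bare [Ar] core.
Breaking into a closed-shell core is much more expensive than removing a leftover valence electron — K and Li have the largest IE_2 here.
Valence configurations: Al⁺ [Ne]3s², Ca⁺ [Ar]4s¹, Cl⁺ [Ne]3s²3p⁴.
Tabulated IE_2 (kJ/mol): Al 1817, Li 7298, Ca 1145, Cl 2298, K 3052.
So the second ionization energies run Ca < Al < Cl < K < Li.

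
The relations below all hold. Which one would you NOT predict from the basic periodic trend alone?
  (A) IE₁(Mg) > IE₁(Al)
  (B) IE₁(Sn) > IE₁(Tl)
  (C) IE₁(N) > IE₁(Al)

(A)

The general trend: IE₁ increases across a period and decreases down a group.
(A) Mg (period 3, group 2) vs Al (period 3, group 13): the stated order contradicts the simple trend.
(B) Sn (period 5, group 14) vs Tl (period 6, group 13): the stated order agrees with the simple trend.
(C) N (period 2, group 15) vs Al (period 3, group 13): the stated order agrees with the simple trend.
The exception is (A): Al's single 3p electron is easier to remove than one from Mg's filled 3s².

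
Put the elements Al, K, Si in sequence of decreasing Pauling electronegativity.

EN rises left→right (higher Z_eff, smaller atoms) and falls top→bottom (larger, more shielded atoms).
These span different periods and groups, so the two trends combine.
Al > K: relative to K, both the across-period and down-group shifts push Al's electronegativity up.
Si > Al: Si lies to the right of Al in period 3, so the across-period effect alone puts Si higher.
Approximate values (Pauling): Al 1.61, Si 1.90, K 0.82.
So from highest to lowest: Si > Al > K.

Si > Al > K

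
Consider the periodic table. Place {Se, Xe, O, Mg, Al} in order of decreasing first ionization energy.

Across a period the outer electron is held more tightly (higher IE₁); down a group it sits in a higher shell, more shielded, and comes off more easily.
Here both period and group differ, so the two effects have to be weighed against each other.
Mg > Al: this pair runs against the simple trend — see the exception note.
Se > Mg: period and group pull opposite ways; the across-period shift dominates (941 vs 738 kJ/mol).
Xe > Se: period and group pull opposite ways; the across-period shift dominates (1170 vs 941 kJ/mol).
O > Xe: the two effects oppose for this pair; the down-group effect wins (1314 vs 1170 kJ/mol).
Note the exception: Mg has a higher first ionization energy than Al, contrary to the simple trend — Al's single 3p electron is easier to remove than one from Mg's filled 3s².
For reference (kJ/mol): O 1314, Mg 738, Al 578, Se 941, Xe 1170.
So from highest to lowest: O > Xe > Se > Mg > Al.

O > Xe > Se > Mg > Al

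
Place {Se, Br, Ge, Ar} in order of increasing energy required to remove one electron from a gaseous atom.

Ar is in period 3, group 18; Ge is in period 4, group 14; Se is in period 4, group 16; Br is in period 4, group 17.
IE₁ increases left→right with effective nuclear charge and decreases top→bottom as the valence shell moves farther out.
Neither a single period nor a single group — weigh both effects.
Se > Ge: both are in period 4; the period trend gives Se the larger value.
Br > Se: both are in period 4; the period trend gives Br the larger value.
Ar > Br: both effects reinforce here, so Ar is clearly the higher of the two.
Tabulated first ionization energy (kJ/mol): Ar 1521, Ge 762, Se 941, Br 1140.
So from lowest to highest: Ge < Se < Br < Ar.

Ge < Se < Br < Ar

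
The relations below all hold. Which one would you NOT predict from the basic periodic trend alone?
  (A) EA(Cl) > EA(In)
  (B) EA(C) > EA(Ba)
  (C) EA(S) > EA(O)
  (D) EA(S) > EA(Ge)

The general trend: electron affinity increases across a period and decreases down a group.
(A) Cl (period 3, group 17) vs In (period 5, group 13): the stated order agrees with the simple trend.
(B) C (period 2, group 14) vs Ba (period 6, group 2): the stated order agrees with the simple trend.
(C) S (period 3, group 16) vs O (period 2, group 16): the stated order contradicts the simple trend.
(D) S (period 3, group 16) vs Ge (period 4, group 14): the stated order agrees with the simple trend.
The exception is (C): the compact 2p subshell of O repels the added electron more than S's larger 3p does.

(C)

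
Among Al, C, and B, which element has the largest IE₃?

C

IE_3 is the cost of taking one more electron from the +2 cation: Al²⁺ still has 1 valence electron; C²⁺ still has 2 valence electrons; B²⁺ still has 1 valence electron.
All are still removing valence electrons, so compare the +2 ions as you would atoms: IE_3 generally rises across a period (higher Z_eff) and falls down a group (larger shell), subject to the usual subshell exceptions.
Valence configurations: Al²⁺ [Ne]3s¹, C²⁺ [He]2s², B²⁺ [He]2s¹.
Tabulated IE_3 (kJ/mol): Al 2745, C 4620, B 3660.
So the third ionization energies run Al < B < C.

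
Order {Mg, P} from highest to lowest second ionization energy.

Consider each +1 ion: Mg⁺ still has 1 valence electron; P⁺ still has 4 valence electrons.
All are still removing valence electrons, so compare the +1 ions as you would atoms: IE_2 generally rises across a period (higher Z_eff) and falls down a group (larger shell), subject to the usual subshell exceptions.
Valence configurations: Mg⁺ [Ne]3s¹, P⁺ [Ne]3s²3p².
Tabulated IE_2 (kJ/mol): Mg 1451, P 1907.
Overall IE_2 order: Mg < P.

P > Mg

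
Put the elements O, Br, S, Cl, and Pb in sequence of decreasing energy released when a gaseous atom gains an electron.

O is in period 2, group 16; S is in period 3, group 16; Cl is in period 3, group 17; Br is in period 4, group 17; Pb is in period 6, group 14.
EA tends to increase across a period and decrease down a group, though the pattern is less regular than for IE or radius.
Here both period and group differ, so the two effects have to be weighed against each other.
O > Pb: relative to Pb, both the across-period and down-group shifts push O's electron affinity up.
S > O: this pair runs against the simple trend — see the exception note.
Br > S: period and group pull opposite ways; the across-period shift dominates (325 vs 200 kJ/mol).
Cl > Br: Cl sits above Br in group 17, so the down-group effect alone puts Cl higher.
Note the exception: S has a higher electron affinity than O, contrary to the simple trend — the compact 2p subshell of O repels the added electron more than S's larger 3p does.
For reference (kJ/mol): O 141, S 200, Cl 349, Br 325, Pb 35.
So from highest to lowest: Cl > Br > S > O > Pb.

Cl, Br, S, O, Pb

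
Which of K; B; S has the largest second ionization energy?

K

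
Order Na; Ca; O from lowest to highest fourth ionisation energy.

Consider each +3 ion: Na³⁺ is already 2 electrons into the core; Ca³⁺ is already 1 electron into the core; O³⁺ still has 3 valence electrons.
Usually core removal costs more than valence removal, but here the competition is close: a tightly held n=2 valence electron can cost more to remove than an n=3 core electron, so the actual values have to decide it.
The numbers (kJ/mol): Na 9543, Ca 6491, O 7469.
So the fourth ionization energies run Ca < O < Na.

Ca, O, Na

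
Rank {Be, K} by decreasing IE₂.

Consider each +1 ion: Be⁺ still has 1 valence electron; K⁺ is the bare [Ar] core.
Core electrons are held far more tightly than valence electrons, so K tops the IE_2 order.
The numbers (kJ/mol): Be 1757, K 3052.
So the second ionization energies run Be < K.

K > Be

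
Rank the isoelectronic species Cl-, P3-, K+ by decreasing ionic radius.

P3- > Cl- > K+

All of these have 18 electrons, so size is governed by nuclear charge alone: the more protons, the stronger the pull on the same electron cloud, and the smaller the ion.
Nuclear charges: K+ (Z=19), Cl- (Z=17), P3- (Z=15).
Largest to smallest: P3- > Cl- > K+.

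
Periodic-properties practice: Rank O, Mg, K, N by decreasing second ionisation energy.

O, K, N, Mg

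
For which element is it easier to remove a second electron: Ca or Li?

The second ionization energy removes an electron from the +1 ion. For each element: Ca⁺ still has 1 valence electron; Li⁺ is the bare [He] core.
Pulling an electron out of a noble-gas core costs far more than removing a remaining valence electron, so Li sits at the high end of IE_2.
Approximate IE_2 values (kJ/mol): Ca 1145, Li 7298.
Overall IE_2 order: Ca < Li.

Ca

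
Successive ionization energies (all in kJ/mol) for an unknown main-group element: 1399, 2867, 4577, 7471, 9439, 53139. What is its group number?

Group 15

Look for the largest jump between consecutive ionization energies: IE6/IE5 ≈ 5.6, far larger than any earlier ratio.
That jump marks the point where a core electron is being removed. So the atom has 5 valence electrons.
A main-group element with 5 valence electrons is in group 15.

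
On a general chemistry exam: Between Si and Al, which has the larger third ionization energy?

Si

IE_3 is the cost of taking one more electron from the +2 cation: Si²⁺ still has 2 valence electrons; Al²⁺ still has 1 valence electron.
All are still removing valence electrons, so compare the +2 ions as you would atoms: IE_3 generally rises across a period (higher Z_eff) and falls down a group (larger shell), subject to the usual subshell exceptions.
Valence configurations: Si²⁺ [Ne]3s², Al²⁺ [Ne]3s¹.
The numbers (kJ/mol): Si 3232, Al 2745.
So the third ionization energies run Al < Si.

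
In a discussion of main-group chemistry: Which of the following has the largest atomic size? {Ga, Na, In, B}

Na

B is in period 2, group 13; Na is in period 3, group 1; Ga is in period 4, group 13; In is in period 5, group 13.
Across a period the added protons contract the valence shell; down a group each new principal shell makes the atom larger.
Neither a single period nor a single group — weigh both effects.
Ga > B: they share group 13; the group trend gives Ga the larger value.
In > Ga: In sits below Ga in group 13, so the down-group effect alone puts In larger.
Na > In: the two effects oppose for this pair; the across-period effect wins (155 vs 142 pm).
Tabulated atomic radius (pm): B 85, Na 155, Ga 124, In 142.
The largest atomic size among these belongs to Na.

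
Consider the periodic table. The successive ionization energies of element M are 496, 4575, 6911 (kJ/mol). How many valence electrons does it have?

Look for the largest jump between consecutive ionization energies: IE2/IE1 ≈ 9.2, far larger than any earlier ratio.
That jump marks the point where a core electron is being removed. So the atom has 1 valence electron.

1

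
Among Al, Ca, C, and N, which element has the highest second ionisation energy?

The second ionization energy removes an electron from the +1 ion. For each element: Al⁺ still has 2 valence electrons; Ca⁺ still has 1 valence electron; C⁺ still has 3 valence electrons; N⁺ still has 4 valence electrons.
All are still removing valence electrons, so compare the +1 ions as you would atoms: IE_2 generally rises across a period (higher Z_eff) and falls down a group (larger shell), subject to the usual subshell exceptions.
Valence configurations: Al⁺ [Ne]3s², Ca⁺ [Ar]4s¹, C⁺ [He]2s²2p¹, N⁺ [He]2s²2p².
Approximate IE_2 values (kJ/mol): Al 1817, Ca 1145, C 2353, N 2856.
Hence IE_2: Ca < Al < C < N.

N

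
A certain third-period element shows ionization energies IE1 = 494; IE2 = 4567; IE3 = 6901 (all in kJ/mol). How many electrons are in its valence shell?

1

Look for the largest jump between consecutive ionization energies: IE2/IE1 ≈ 9.2, far larger than any earlier ratio.
That jump marks the point where a core electron is being removed. So the atom has 1 valence electron.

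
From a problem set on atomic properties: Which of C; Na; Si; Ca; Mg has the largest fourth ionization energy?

Mg

IE_4 is the cost of taking one more electron from the +3 cation: C³⁺ still has 1 valence electron; Na³⁺ is already 2 electrons into the core; Si³⁺ still has 1 valence electron; Ca³⁺ is already 1 electron into the core; Mg³⁺ is already 1 electron into the core.
Breaking into a closed-shell core is much more expensive than removing a leftover valence electron — Ca, Na and Mg have the largest IE_4 here.
Valence configurations: C³⁺ [He]2s¹, Si³⁺ [Ne]3s¹.
Tabulated IE_4 (kJ/mol): C 6223, Na 9543, Si 4356, Ca 6491, Mg 10543.
Hence IE_4: Si < C < Ca < Na < Mg.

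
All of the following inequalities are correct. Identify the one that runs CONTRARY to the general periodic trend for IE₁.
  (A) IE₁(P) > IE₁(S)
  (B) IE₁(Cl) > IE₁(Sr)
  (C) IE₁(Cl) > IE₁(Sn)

The general trend: IE₁ increases across a period and decreases down a group.
(A) P (period 3, group 15) vs S (period 3, group 16): the stated order contradicts the simple trend.
(B) Cl (period 3, group 17) vs Sr (period 5, group 2): the stated order agrees with the simple trend.
(C) Cl (period 3, group 17) vs Sn (period 5, group 14): the stated order agrees with the simple trend.
The exception is (A): S (3p⁴) ionizes more easily than half-filled P (3p³) because the paired 3p electron in S is pushed out by e⁻–e⁻ repulsion.

(A)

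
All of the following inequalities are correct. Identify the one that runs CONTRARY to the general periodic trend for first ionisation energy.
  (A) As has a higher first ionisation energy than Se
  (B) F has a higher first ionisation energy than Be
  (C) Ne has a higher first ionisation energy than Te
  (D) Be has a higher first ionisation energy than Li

(A)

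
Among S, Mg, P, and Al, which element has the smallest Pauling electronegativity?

Electronegativity increases across a period and decreases down a group, tracking effective nuclear charge and atomic size.
All lie in period 3, so electronegativity increases left to right.
The smallest Pauling electronegativity among these belongs to Mg.

Mg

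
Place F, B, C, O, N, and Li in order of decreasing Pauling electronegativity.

Smaller atoms with higher effective nuclear charge are more electronegative.
All lie in period 2, so electronegativity increases left to right.
So from highest to lowest: F > O > N > C > B > Li.

F > O > N > C > B > Li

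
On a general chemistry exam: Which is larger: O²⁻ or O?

O²⁻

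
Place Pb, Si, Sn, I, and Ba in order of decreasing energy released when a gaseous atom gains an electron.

Si is in period 3, group 14; Sn is in period 5, group 14; I is in period 5, group 17; Ba is in period 6, group 2; Pb is in period 6, group 14.
Electron affinity generally becomes more exothermic across a period toward the halogens and less exothermic down a group.
Here both period and group differ, so the two effects have to be weighed against each other.
Pb > Ba: both are in period 6; the period trend gives Pb the larger value.
Sn > Pb: they share group 14; the group trend gives Sn the larger value.
Si > Sn: they share group 14; the group trend gives Si the larger value.
I > Si: the two effects oppose for this pair; the across-period effect wins (295 vs 134 kJ/mol).
For reference (kJ/mol): Si 134, Sn 107, I 295, Ba 14, Pb 35.
So from highest to lowest: I > Si > Sn > Pb > Ba.

I > Si > Sn > Pb > Ba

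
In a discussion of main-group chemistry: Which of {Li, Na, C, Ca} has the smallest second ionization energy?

Ca

The second ionization energy removes an electron from the +1 ion. For each element: Li⁺ is the bare [He] core; Na⁺ is the bare [Ne] core; C⁺ still has 3 valence electrons; Ca⁺ still has 1 valence electron.
Core electrons are held far more tightly than valence electrons, so Na and Li top the IE_2 order.
Valence configurations: C⁺ [He]2s²2p¹, Ca⁺ [Ar]4s¹.
Approximate IE_2 values (kJ/mol): Li 7298, Na 4562, C 2353, Ca 1145.
Overall IE_2 order: Ca < C < Na < Li.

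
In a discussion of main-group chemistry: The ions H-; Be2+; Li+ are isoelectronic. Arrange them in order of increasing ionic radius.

Be2+ < Li+ < H-

All of these have 2 electrons, so size is governed by nuclear charge alone: the more protons, the stronger the pull on the same electron cloud, and the smaller the ion.
Nuclear charges: Be2+ (Z=4), Li+ (Z=3), H- (Z=1).
Smallest to largest: Be2+ < Li+ < H-.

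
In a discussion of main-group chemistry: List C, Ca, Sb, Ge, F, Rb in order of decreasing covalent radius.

Rb > Ca > Sb > Ge > C > F

C is in period 2, group 14; F is in period 2, group 17; Ca is in period 4, group 2; Ge is in period 4, group 14; Rb is in period 5, group 1; Sb is in period 5, group 15.
Across a period the added protons contract the valence shell; down a group each new principal shell makes the atom larger.
These span different periods and groups, so the two trends combine.
C > F: C lies to the left of F in period 2, so the across-period effect alone puts C larger.
Ge > C: Ge sits below C in group 14, so the down-group effect alone puts Ge larger.
Sb > Ge: period and group pull opposite ways; the down-group shift dominates (140 vs 121 pm).
Ca > Sb: period and group pull opposite ways; the across-period shift dominates (171 vs 140 pm).
Rb > Ca: both effects reinforce here, so Rb is clearly the larger of the two.
For reference (pm): C 75, F 64, Ca 171, Ge 121, Rb 210, Sb 140.
So from largest to smallest: Rb > Ca > Sb > Ge > C > F.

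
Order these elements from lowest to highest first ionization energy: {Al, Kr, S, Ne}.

Al < S < Kr < Ne

Ne is in period 2, group 18; Al is in period 3, group 13; S is in period 3, group 16; Kr is in period 4, group 18.
First ionization energy rises across a period (greater Z_eff holds electrons more tightly) and falls down a group (valence electrons are farther from the nucleus).
Neither a single period nor a single group — weigh both effects.
S > Al: S lies to the right of Al in period 3, so the across-period effect alone puts S higher.
Kr > S: period and group pull opposite ways; the across-period shift dominates (1351 vs 1000 kJ/mol).
Ne > Kr: Ne sits above Kr in group 18, so the down-group effect alone puts Ne higher.
Tabulated first ionization energy (kJ/mol): Ne 2081, Al 578, S 1000, Kr 1351.
So from lowest to highest: Al < S < Kr < Ne.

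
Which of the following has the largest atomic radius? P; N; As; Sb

Across a period the added protons contract the valence shell; down a group each new principal shell makes the atom larger.
All are in group 15, so atomic radius increases down the group.
The largest atomic radius among these belongs to Sb.

Sb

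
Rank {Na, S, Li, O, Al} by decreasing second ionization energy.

The second ionization energy removes an electron from the +1 ion. For each element: Na⁺ is the bare [Ne] core; S⁺ still has 5 valence electrons; Li⁺ is the bare [He] core; O⁺ still has 5 valence electrons; Al⁺ still has 2 valence electrons.
Breaking into a closed-shell core is much more expensive than removing a leftover valence electron — Na and Li have the largest IE_2 here.
Valence configurations: S⁺ [Ne]3s²3p³, O⁺ [He]2s²2p³, Al⁺ [Ne]3s².
Approximate IE_2 values (kJ/mol): Na 4562, S 2252, Li 7298, O 3388, Al 1817.
Overall IE_2 order: Al < S < O < Na < Li.

Li, Na, O, S, Al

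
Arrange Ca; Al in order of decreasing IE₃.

IE_3 is the cost of taking one more electron from the +2 cation: Ca²⁺ is the bare [Ar] core; Al²⁺ still has 1 valence electron.
Core electrons are held far more tightly than valence electrons, so Ca tops the IE_3 order.
The numbers (kJ/mol): Ca 4912, Al 2745.
So the third ionization energies run Al < Ca.

Ca, Al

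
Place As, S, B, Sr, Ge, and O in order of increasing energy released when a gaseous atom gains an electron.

B is in period 2, group 13; O is in period 2, group 16; S is in period 3, group 16; Ge is in period 4, group 14; As is in period 4, group 15; Sr is in period 5, group 2.
Electron affinity generally becomes more exothermic across a period toward the halogens and less exothermic down a group.
These span different periods and groups, so the two trends combine.
B > Sr: both effects reinforce here, so B is clearly the higher of the two.
As > B: the two effects oppose for this pair; the across-period effect wins (78 vs 27 kJ/mol).
Ge > As: this pair runs against the simple trend — see the exception note.
O > Ge: both effects reinforce here, so O is clearly the higher of the two.
S > O: this pair runs against the simple trend — see the exception note.
Note the exception: Ge has a higher electron affinity than As, contrary to the simple trend — adding an electron to As's half-filled 4p³ is unfavourable, so Ge (4p²) has the more exothermic EA.
Note the exception: S has a higher electron affinity than O, contrary to the simple trend — the compact 2p subshell of O repels the added electron more than S's larger 3p does.
Tabulated electron affinity (kJ/mol): B 27, O 141, S 200, Ge 119, As 78, Sr 5.
So from lowest to highest: Sr < B < As < Ge < O < S.

Sr < B < As < Ge < O < S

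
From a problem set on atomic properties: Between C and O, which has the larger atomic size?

Atomic radius shrinks across a period as nuclear charge pulls the same shell inward, and grows down a group as new shells are added.
All lie in period 2, so atomic radius increases right to left.
So C has the larger atomic size (C > O).

C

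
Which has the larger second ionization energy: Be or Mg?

After 1 electron has been removed, what remains? Be⁺ still has 1 valence electron; Mg⁺ still has 1 valence electron.
All are still removing valence electrons, so compare the +1 ions as you would atoms: IE_2 generally rises across a period (higher Z_eff) and falls down a group (larger shell), subject to the usual subshell exceptions.
Valence configurations: Be⁺ [He]2s¹, Mg⁺ [Ne]3s¹.
The numbers (kJ/mol): Be 1757, Mg 1451.
Putting it together, IE_2: Mg < Be.

Be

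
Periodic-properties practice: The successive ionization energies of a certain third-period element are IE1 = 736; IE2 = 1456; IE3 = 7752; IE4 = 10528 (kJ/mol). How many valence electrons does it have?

Look for the largest jump between consecutive ionization energies: IE3/IE2 ≈ 5.3, far larger than any earlier ratio.
That jump marks the point where a core electron is being removed. So the atom has 2 valence electrons.

2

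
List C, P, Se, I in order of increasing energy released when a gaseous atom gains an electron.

Electron affinity generally becomes more exothermic across a period toward the halogens and less exothermic down a group.
These sit on a diagonal, where the across-period and down-group effects partly cancel.
C > P: the two effects oppose for this pair; the down-group effect wins (122 vs 72 kJ/mol).
Se > C: the two effects oppose for this pair; the across-period effect wins (195 vs 122 kJ/mol).
I > Se: period and group pull opposite ways; the across-period shift dominates (295 vs 195 kJ/mol).
Approximate values (kJ/mol): C 122, P 72, Se 195, I 295.
So from lowest to highest: P < C < Se < I.

P < C < Se < I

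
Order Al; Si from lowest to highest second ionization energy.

Si, Al

The second ionization energy removes an electron from the +1 ion. For each element: Al⁺ still has 2 valence electrons; Si⁺ still has 3 valence electrons.
All are still removing valence electrons, so compare the +1 ions as you would atoms: IE_2 generally rises across a period (higher Z_eff) and falls down a group (larger shell), subject to the usual subshell exceptions.
Valence configurations: Al⁺ [Ne]3s², Si⁺ [Ne]3s²3p¹.
Si⁺ loses a lone 3p electron whereas Al⁺ must break into a filled 3s² pair, so IE_2(Al) > IE_2(Si) even though Si has the higher nuclear charge.
Approximate IE_2 values (kJ/mol): Al 1817, Si 1577.
So the second ionization energies run Si < Al.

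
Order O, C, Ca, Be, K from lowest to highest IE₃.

After 2 electrons have been removed, what remains? O²⁺ still has 4 valence electrons; C²⁺ still has 2 valence electrons; Ca²⁺ is the bare [Ar] core; Be²⁺ is the bare [He] core; K²⁺ is already 1 electron into the core.
Usually core removal costs more than valence removal, but here the competition is close: a tightly held n=2 valence electron can cost more to remove than an n=3 core electron, so the actual values have to decide it.
Valence configurations: O²⁺ [He]2s²2p², C²⁺ [He]2s².
Approximate IE_3 values (kJ/mol): O 5300, C 4620, Ca 4912, Be 14849, K 4420.
Putting it together, IE_3: K < C < Ca < O < Be.

K < C < Ca < O < Be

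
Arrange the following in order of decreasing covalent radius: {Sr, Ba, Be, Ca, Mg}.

Be is in period 2, group 2; Mg is in period 3, group 2; Ca is in period 4, group 2; Sr is in period 5, group 2; Ba is in period 6, group 2.
Moving right in a period, electrons are added to the same shell under a stronger nuclear pull, so atoms get smaller; moving down, a new shell is opened and atoms get larger.
All are in group 2, so atomic radius increases down the group.
So from largest to smallest: Ba > Sr > Ca > Mg > Be.

Ba, Sr, Ca, Mg, Be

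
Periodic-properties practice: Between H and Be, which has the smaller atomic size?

H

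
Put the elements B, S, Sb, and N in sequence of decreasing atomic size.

Sb > S > B > N

B is in period 2, group 13; N is in period 2, group 15; S is in period 3, group 16; Sb is in period 5, group 15.
Radius decreases left→right (rising Z_eff, same n) and increases top→bottom (higher n).
Here both period and group differ, so the two effects have to be weighed against each other.
B > N: both are in period 2; the period trend gives B the larger value.
S > B: period and group pull opposite ways; the down-group shift dominates (103 vs 85 pm).
Sb > S: both effects reinforce here, so Sb is clearly the larger of the two.
Approximate values (pm): B 85, N 71, S 103, Sb 140.
So from largest to smallest: Sb > S > B > N.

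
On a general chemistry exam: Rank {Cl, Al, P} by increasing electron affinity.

Al < P < Cl

Electron affinity generally becomes more exothermic across a period toward the halogens and less exothermic down a group.
All lie in period 3, so electron affinity increases left to right.
So from lowest to highest: Al < P < Cl.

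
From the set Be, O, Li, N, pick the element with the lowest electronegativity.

Li

Li is in period 2, group 1; Be is in period 2, group 2; N is in period 2, group 15; O is in period 2, group 16.
Smaller atoms with higher effective nuclear charge are more electronegative.
All lie in period 2, so electronegativity increases left to right.
The lowest electronegativity among these belongs to Li.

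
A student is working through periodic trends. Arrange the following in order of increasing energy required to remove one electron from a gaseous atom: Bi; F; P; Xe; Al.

First ionization energy rises across a period (greater Z_eff holds electrons more tightly) and falls down a group (valence electrons are farther from the nucleus).
These span different periods and groups, so the two trends combine.
Bi > Al: period and group pull opposite ways; the across-period shift dominates (703 vs 578 kJ/mol).
P > Bi: they share group 15; the group trend gives P the larger value.
Xe > P: the two effects oppose for this pair; the across-period effect wins (1170 vs 1012 kJ/mol).
F > Xe: period and group pull opposite ways; the down-group shift dominates (1681 vs 1170 kJ/mol).
Approximate values (kJ/mol): F 1681, Al 578, P 1012, Xe 1170, Bi 703.
So from lowest to highest: Al < Bi < P < Xe < F.

Al, Bi, P, Xe, F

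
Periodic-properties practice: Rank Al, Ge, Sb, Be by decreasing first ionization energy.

Be is in period 2, group 2; Al is in period 3, group 13; Ge is in period 4, group 14; Sb is in period 5, group 15.
Across a period the outer electron is held more tightly (higher IE₁); down a group it sits in a higher shell, more shielded, and comes off more easily.
These sit on a diagonal, where the across-period and down-group effects partly cancel.
Ge > Al: period and group pull opposite ways; the across-period shift dominates (762 vs 578 kJ/mol).
Sb > Ge: period and group pull opposite ways; the across-period shift dominates (831 vs 762 kJ/mol).
Be > Sb: the two effects oppose for this pair; the down-group effect wins (900 vs 831 kJ/mol).
For reference (kJ/mol): Be 900, Al 578, Ge 762, Sb 831.
So from highest to lowest: Be > Sb > Ge > Al.

Be > Sb > Ge > Al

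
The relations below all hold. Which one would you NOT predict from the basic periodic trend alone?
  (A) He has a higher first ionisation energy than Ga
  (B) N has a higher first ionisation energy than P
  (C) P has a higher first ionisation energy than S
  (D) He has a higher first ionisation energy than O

The general trend: first ionisation energy increases across a period and decreases down a group.
(A) He (period 1, group 18) vs Ga (period 4, group 13): the stated order agrees with the simple trend.
(B) N (period 2, group 15) vs P (period 3, group 15): the stated order agrees with the simple trend.
(C) P (period 3, group 15) vs S (period 3, group 16): the stated order contradicts the simple trend.
(D) He (period 1, group 18) vs O (period 2, group 16): the stated order agrees with the simple trend.
The exception is (C): S (3p⁴) ionizes more easily than half-filled P (3p³) because the paired 3p electron in S is pushed out by e⁻–e⁻ repulsion.

(C)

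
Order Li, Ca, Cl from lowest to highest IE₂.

Ca < Cl < Li

After 1 electron has been removed, what remains? Li⁺ is the bare [He] core; Ca⁺ still has 1 valence electron; Cl⁺ still has 6 valence electrons.
Pulling an electron out of a noble-gas core costs far more than removing a remaining valence electron, so Li sits at the high end of IE_2.
Valence configurations: Ca⁺ [Ar]4s¹, Cl⁺ [Ne]3s²3p⁴.
Approximate IE_2 values (kJ/mol): Li 7298, Ca 1145, Cl 2298.
Hence IE_2: Ca < Cl < Li.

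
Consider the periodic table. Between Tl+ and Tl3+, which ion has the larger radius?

Tl+

Both ions have Z = 81 protons, but Tl3+ has lost more electrons, so its remaining electrons feel a larger effective nuclear charge per electron and are pulled in more tightly.
Higher positive charge → smaller ion, so Tl+ > Tl3+.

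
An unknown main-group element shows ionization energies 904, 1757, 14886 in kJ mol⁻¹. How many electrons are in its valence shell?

2

Look for the largest jump between consecutive ionization energies: IE3/IE2 ≈ 8.5, far larger than any earlier ratio.
That jump marks the point where a core electron is being removed. So the atom has 2 valence electrons.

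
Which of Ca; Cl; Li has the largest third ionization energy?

After 2 electrons have been removed, what remains? Ca²⁺ is the bare [Ar] core; Cl²⁺ still has 5 valence electrons; Li²⁺ is already 1 electron into the core.
Pulling an electron out of a noble-gas core costs far more than removing a remaining valence electron, so Ca and Li sit at the high end of IE_3.
Approximate IE_3 values (kJ/mol): Ca 4912, Cl 3822, Li 11815.
Putting it together, IE_3: Cl < Ca < Li.

Li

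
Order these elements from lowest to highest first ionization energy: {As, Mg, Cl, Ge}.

Mg is in period 3, group 2; Cl is in period 3, group 17; Ge is in period 4, group 14; As is in period 4, group 15.
IE₁ increases left→right with effective nuclear charge and decreases top→bottom as the valence shell moves farther out.
These span different periods and groups, so the two trends combine.
Ge > Mg: period and group pull opposite ways; the across-period shift dominates (762 vs 738 kJ/mol).
As > Ge: As lies to the right of Ge in period 4, so the across-period effect alone puts As higher.
Cl > As: both effects reinforce here, so Cl is clearly the higher of the two.
Tabulated first ionization energy (kJ/mol): Mg 738, Cl 1251, Ge 762, As 947.
So from lowest to highest: Mg < Ge < As < Cl.

Mg, Ge, As, Cl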